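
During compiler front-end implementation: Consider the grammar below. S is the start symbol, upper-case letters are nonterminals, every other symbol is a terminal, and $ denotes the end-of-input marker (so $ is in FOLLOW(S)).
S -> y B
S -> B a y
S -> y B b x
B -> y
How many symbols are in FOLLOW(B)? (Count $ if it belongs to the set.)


S is the start symbol and does not occur in any rule body, so FOLLOW(S) = {$}.
Examining every occurrence of B in a rule body:
  S -> y B : B is at the right end -> add FOLLOW(S) = {$}
  S -> B a y : B is followed by terminal 'a' -> add 'a'
  S -> y B b x : B is followed by terminal 'b' -> add 'b'
  B -> y : B does not occur in the body -> contributes nothing
FOLLOW(B) = {a, b, $}
Count: 3

3


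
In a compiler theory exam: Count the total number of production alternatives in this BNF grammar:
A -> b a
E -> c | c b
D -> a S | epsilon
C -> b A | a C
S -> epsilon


Counting alternatives per rule:
  A: 1 alternative(s)
  E: 2 alternative(s)
  D: 2 alternative(s)
  C: 2 alternative(s)
  S: 1 alternative(s)
Sum: 1 + 2 + 2 + 2 + 1 = 8

8


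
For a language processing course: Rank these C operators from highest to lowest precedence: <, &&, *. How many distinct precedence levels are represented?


Looking up precedence for each operator:
  < -> precedence 4
  && -> precedence 2
  * -> precedence 6
Sorted highest to lowest: *, <, &&
Distinct precedence values: [6, 4, 2]
Number of distinct levels: 3

3


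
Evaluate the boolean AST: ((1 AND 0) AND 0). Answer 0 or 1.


Step 1: Evaluate inner node
  1 AND 0 = 0
Step 2: Evaluate root node
  0 AND 0 = 0

0


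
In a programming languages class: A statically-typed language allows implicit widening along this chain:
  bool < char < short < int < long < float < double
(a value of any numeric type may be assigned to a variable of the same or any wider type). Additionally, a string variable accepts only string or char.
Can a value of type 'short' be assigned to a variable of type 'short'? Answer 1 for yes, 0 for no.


Target variable type: short
Source value type: short
Numeric ranks: short=2, short=2
Widening allowed iff rank(source) <= rank(target): 2 <= 2? Yes
Result: 1

1


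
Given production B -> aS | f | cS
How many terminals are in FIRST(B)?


Production: B -> aS | f | cS
Examining each alternative for leading terminals:
  B -> aS : first terminal = 'a'
  B -> f : first terminal = 'f'
  B -> cS : first terminal = 'c'
FIRST(B) = {a, c, f}
Count: 3

3


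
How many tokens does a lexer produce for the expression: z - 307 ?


Scanning 'z - 307'
Token 1: 'z' -> identifier
Token 2: '-' -> operator
Token 3: '307' -> integer_literal
Total tokens: 3

3


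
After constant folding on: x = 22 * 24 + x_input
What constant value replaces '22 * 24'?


Identifying constant sub-expression:
  Original: x = 22 * 24 + x_input
  22 and 24 are both compile-time constants
  Evaluating: 22 * 24 = 528
  After folding: x = 528 + x_input

528


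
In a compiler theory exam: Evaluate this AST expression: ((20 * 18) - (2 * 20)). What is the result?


Expression: ((20 * 18) - (2 * 20))
Evaluating step by step:
  20 * 18 = 360
  2 * 20 = 40
  360 - 40 = 320
Result: 320

320


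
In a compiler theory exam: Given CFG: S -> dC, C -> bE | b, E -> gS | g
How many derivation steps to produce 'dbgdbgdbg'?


Grammar: S -> dC, C -> bE | b, E -> gS | g
Deriving 'dbgdbgdbg':
Step 1: S -> dC => dC
Step 2: C -> bE => dbE
Step 3: E -> gS => dbgS
Step 4: S -> dC => dbgdC
Step 5: C -> bE => dbgdbE
Step 6: E -> gS => dbgdbgS
Step 7: S -> dC => dbgdbgdC
Step 8: C -> bE => dbgdbgdbE
Step 9: E -> g => dbgdbgdbg
Total derivation steps: 9

9


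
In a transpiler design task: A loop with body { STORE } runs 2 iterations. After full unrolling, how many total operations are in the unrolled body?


Loop body operations: STORE (1 op per iteration)
Unrolling 2 iterations:
  Iteration 1: STORE (1 ops)
  Iteration 2: STORE (1 ops)
Total: 2 iterations * 1 ops/iter = 2 operations

2


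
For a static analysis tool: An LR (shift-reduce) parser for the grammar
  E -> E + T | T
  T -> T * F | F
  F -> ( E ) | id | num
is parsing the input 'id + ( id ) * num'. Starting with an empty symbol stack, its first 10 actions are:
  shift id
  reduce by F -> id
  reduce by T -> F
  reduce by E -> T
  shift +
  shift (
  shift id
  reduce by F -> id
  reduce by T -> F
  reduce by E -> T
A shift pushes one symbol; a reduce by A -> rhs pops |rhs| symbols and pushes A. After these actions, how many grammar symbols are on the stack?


Tracking the symbol stack through each action:
  Action 1: shift 'id' : push -> stack = [id] (size 1)
  Action 2: reduce by F -> id : pop 1, push F -> stack = [F] (size 1)
  Action 3: reduce by T -> F : pop 1, push T -> stack = [T] (size 1)
  Action 4: reduce by E -> T : pop 1, push E -> stack = [E] (size 1)
  Action 5: shift '+' : push -> stack = [E, +] (size 2)
  Action 6: shift '(' : push -> stack = [E, +, (] (size 3)
  Action 7: shift 'id' : push -> stack = [E, +, (, id] (size 4)
  Action 8: reduce by F -> id : pop 1, push F -> stack = [E, +, (, F] (size 4)
  Action 9: reduce by T -> F : pop 1, push T -> stack = [E, +, (, T] (size 4)
  Action 10: reduce by E -> T : pop 1, push E -> stack = [E, +, (, E] (size 4)
Final stack size: 4

4


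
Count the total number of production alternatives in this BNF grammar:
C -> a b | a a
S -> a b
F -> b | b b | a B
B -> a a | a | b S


Counting alternatives per rule:
  C: 2 alternative(s)
  S: 1 alternative(s)
  F: 3 alternative(s)
  B: 3 alternative(s)
Sum: 2 + 1 + 3 + 3 = 9

9


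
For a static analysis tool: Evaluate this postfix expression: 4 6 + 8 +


Processing tokens left to right:
Push 4, Push 6
Pop 4 and 6, compute 4 + 6 = 10, push 10
Push 8
Pop 10 and 8, compute 10 + 8 = 18, push 18
Stack result: 18

18


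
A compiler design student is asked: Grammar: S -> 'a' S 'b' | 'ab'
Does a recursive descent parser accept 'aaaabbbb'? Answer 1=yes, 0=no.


Grammar accepts strings of the form a^n b^n (n >= 1)
Word: 'aaaabbbb'
Counting: 4 a's and 4 b's
Check: 4 == 4? Yes
Derivation (S -> aSb applied 3 time(s), then S -> ab): S => aSb => aaSbb => aaaSbbb => aaaabbbb
Accepted

1


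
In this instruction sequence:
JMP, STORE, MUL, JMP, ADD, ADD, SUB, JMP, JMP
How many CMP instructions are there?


Scanning instruction sequence for CMP:
  Position 1: JMP
  Position 2: STORE
  Position 3: MUL
  Position 4: JMP
  Position 5: ADD
  Position 6: ADD
  Position 7: SUB
  Position 8: JMP
  Position 9: JMP
Matches at positions: []
Total CMP count: 0

0


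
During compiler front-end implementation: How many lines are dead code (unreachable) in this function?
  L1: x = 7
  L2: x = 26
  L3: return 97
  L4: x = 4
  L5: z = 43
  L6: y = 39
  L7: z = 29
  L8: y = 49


Analyzing control flow:
  L1: reachable (before return)
  L2: reachable (before return)
  L3: reachable (return statement)
  L4: DEAD (after return at L3)
  L5: DEAD (after return at L3)
  L6: DEAD (after return at L3)
  L7: DEAD (after return at L3)
  L8: DEAD (after return at L3)
Return at L3, total lines = 8
Dead lines: L4 through L8
Count: 5

5


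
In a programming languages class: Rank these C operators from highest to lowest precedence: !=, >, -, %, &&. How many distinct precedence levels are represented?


Looking up precedence for each operator:
  != -> precedence 3
  > -> precedence 4
  - -> precedence 5
  % -> precedence 6
  && -> precedence 2
Sorted highest to lowest: %, -, >, !=, &&
Distinct precedence values: [6, 5, 4, 3, 2]
Number of distinct levels: 5

5


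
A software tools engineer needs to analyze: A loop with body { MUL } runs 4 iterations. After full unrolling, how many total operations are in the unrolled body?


Loop body operations: MUL (1 op per iteration)
Unrolling 4 iterations:
  Iteration 1: MUL (1 ops)
  Iteration 2: MUL (1 ops)
  Iteration 3: MUL (1 ops)
  Iteration 4: MUL (1 ops)
Total: 4 iterations * 1 ops/iter = 4 operations

4


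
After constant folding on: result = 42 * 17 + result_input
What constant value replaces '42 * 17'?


Identifying constant sub-expression:
  Original: result = 42 * 17 + result_input
  42 and 17 are both compile-time constants
  Evaluating: 42 * 17 = 714
  After folding: result = 714 + result_input

714


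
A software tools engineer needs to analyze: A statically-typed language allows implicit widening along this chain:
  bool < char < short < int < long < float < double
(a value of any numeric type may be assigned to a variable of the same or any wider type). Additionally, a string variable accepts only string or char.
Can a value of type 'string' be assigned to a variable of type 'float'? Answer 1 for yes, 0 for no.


Target variable type: float
Source value type: string
Rule: string cannot widen to any numeric type
Result: 0

0


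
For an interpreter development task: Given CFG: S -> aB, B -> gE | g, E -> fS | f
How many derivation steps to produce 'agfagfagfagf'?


Grammar: S -> aB, B -> gE | g, E -> fS | f
Deriving 'agfagfagfagf':
Step 1: S -> aB => aB
Step 2: B -> gE => agE
Step 3: E -> fS => agfS
Step 4: S -> aB => agfaB
Step 5: B -> gE => agfagE
Step 6: E -> fS => agfagfS
Step 7: S -> aB => agfagfaB
Step 8: B -> gE => agfagfagE
Step 9: E -> fS => agfagfagfS
Step 10: S -> aB => agfagfagfaB
Step 11: B -> gE => agfagfagfagE
Step 12: E -> f => agfagfagfagf
Total derivation steps: 12

12


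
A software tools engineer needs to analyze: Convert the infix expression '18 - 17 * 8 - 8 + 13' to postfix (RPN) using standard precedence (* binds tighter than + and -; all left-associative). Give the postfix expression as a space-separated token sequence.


Applying the shunting-yard algorithm:
  Operand 18 -> output
  Push '-' onto operator stack -> op-stack: [-]
  Operand 17 -> output
  Push '*' onto operator stack -> op-stack: [-, *]
  Operand 8 -> output
  See '-' (prec 1); top '*' (prec 2) >= it -> pop '*' to output
  See '-' (prec 1); top '-' (prec 1) >= it -> pop '-' to output
  Push '-' onto operator stack -> op-stack: [-]
  Operand 8 -> output
  See '+' (prec 1); top '-' (prec 1) >= it -> pop '-' to output
  Push '+' onto operator stack -> op-stack: [+]
  Operand 13 -> output
  End of input: pop '+' to output
Postfix result: 18 17 8 * - 8 - 13 +

18 17 8 * - 8 - 13 +


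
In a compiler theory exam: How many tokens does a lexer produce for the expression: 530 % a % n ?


Scanning '530 % a % n'
Token 1: '530' -> integer_literal
Token 2: '%' -> operator
Token 3: 'a' -> identifier
Token 4: '%' -> operator
Token 5: 'n' -> identifier
Total tokens: 5

5


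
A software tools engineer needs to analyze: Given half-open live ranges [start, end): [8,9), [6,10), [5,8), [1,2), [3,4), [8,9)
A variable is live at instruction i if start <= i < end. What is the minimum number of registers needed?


Live ranges:
  Var0: [8, 9)
  Var1: [6, 10)
  Var2: [5, 8)
  Var3: [1, 2)
  Var4: [3, 4)
  Var5: [8, 9)
Sweep-line events (position, delta, active):
  pos=1 start -> active=1
  pos=2 end -> active=0
  pos=3 start -> active=1
  pos=4 end -> active=0
  pos=5 start -> active=1
  pos=6 start -> active=2
  pos=8 end -> active=1
  pos=8 start -> active=2
  pos=8 start -> active=3
  pos=9 end -> active=2
  pos=9 end -> active=1
  pos=10 end -> active=0
Maximum simultaneous active: 3
Minimum registers needed: 3

3


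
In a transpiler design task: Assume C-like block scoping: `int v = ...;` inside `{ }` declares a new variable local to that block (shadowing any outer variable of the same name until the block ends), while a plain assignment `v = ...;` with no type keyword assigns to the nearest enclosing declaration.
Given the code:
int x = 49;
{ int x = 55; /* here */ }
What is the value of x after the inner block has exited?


Analyzing scoping rules:
Outer scope: declares x = 49
Inner block: 'int x = 55;' declares a NEW x that shadows the outer one
When the block exits the inner x goes out of scope; the outer x was never modified -> 49
Result: 49

49


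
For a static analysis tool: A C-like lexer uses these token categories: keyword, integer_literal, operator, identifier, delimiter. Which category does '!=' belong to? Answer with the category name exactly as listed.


Token: '!='
Checking categories:
  identifier: no
  integer_literal: no
  operator: YES
  keyword: no
  delimiter: no
Category: operator

operator


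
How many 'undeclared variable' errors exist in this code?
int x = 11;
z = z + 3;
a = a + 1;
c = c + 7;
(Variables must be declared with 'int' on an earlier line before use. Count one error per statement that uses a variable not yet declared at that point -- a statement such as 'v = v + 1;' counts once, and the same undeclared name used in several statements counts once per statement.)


Scanning code line by line:
  Line 1: declare 'x' -> declared = ['x']
  Line 2: use 'z' -> ERROR (undeclared)
  Line 3: use 'a' -> ERROR (undeclared)
  Line 4: use 'c' -> ERROR (undeclared)
Total undeclared variable errors: 3

3


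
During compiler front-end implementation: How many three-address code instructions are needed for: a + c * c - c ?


Expression: a + c * c - c
Generating three-address code (respecting * over +/- precedence):
  Instruction 1: t1 = c * c
  Instruction 2: t2 = a + t1
  Instruction 3: t3 = t2 - c
Total instructions: 3

3


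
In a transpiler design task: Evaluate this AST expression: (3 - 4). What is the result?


Expression: (3 - 4)
Evaluating step by step:
  3 - 4 = -1
Result: -1

-1


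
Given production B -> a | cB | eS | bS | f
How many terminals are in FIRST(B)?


Production: B -> a | cB | eS | bS | f
Examining each alternative for leading terminals:
  B -> a : first terminal = 'a'
  B -> cB : first terminal = 'c'
  B -> eS : first terminal = 'e'
  B -> bS : first terminal = 'b'
  B -> f : first terminal = 'f'
FIRST(B) = {a, b, c, e, f}
Count: 5

5


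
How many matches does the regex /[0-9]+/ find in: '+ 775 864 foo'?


Pattern: /[0-9]+/ (int literals)
Input: '+ 775 864 foo'
Scanning for matches:
  Match 1: '775'
  Match 2: '864'
Total matches: 2

2


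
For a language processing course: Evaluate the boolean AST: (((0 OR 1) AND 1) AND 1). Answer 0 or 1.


Step 1: Evaluate inner node
  0 OR 1 = 1
Step 2: Evaluate next node
  1 AND 1 = 1
Step 3: Evaluate root node
  1 AND 1 = 1

1


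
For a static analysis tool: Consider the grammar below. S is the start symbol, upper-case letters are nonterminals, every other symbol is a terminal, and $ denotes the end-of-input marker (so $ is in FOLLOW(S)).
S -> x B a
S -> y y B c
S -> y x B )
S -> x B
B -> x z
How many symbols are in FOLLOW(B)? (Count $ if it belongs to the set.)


S is the start symbol and does not occur in any rule body, so FOLLOW(S) = {$}.
Examining every occurrence of B in a rule body:
  S -> x B a : B is followed by terminal 'a' -> add 'a'
  S -> y y B c : B is followed by terminal 'c' -> add 'c'
  S -> y x B ) : B is followed by terminal ')' -> add ')'
  S -> x B : B is at the right end -> add FOLLOW(S) = {$}
  B -> x z : B does not occur in the body -> contributes nothing
FOLLOW(B) = {), a, c, $}
Count: 4

4


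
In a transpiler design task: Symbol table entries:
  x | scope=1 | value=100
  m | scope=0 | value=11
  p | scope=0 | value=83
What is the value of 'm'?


Searching symbol table for 'm':
  x | scope=1 | value=100
  m | scope=0 | value=11 <- MATCH
  p | scope=0 | value=83
Found 'm' at scope 0 with value 11

11


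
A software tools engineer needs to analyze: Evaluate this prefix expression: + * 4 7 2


Parsing prefix expression: + * 4 7 2
Step 1: Innermost operation '* 4 7'
  4 * 7 = 28
Step 2: Outer operation '+ [28] 2'
  28 + 2 = 30

30


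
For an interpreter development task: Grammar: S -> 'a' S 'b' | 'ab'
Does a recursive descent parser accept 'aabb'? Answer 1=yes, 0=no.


Grammar accepts strings of the form a^n b^n (n >= 1)
Word: 'aabb'
Counting: 2 a's and 2 b's
Check: 2 == 2? Yes
Derivation (S -> aSb applied 1 time(s), then S -> ab): S => aSb => aabb
Accepted

1


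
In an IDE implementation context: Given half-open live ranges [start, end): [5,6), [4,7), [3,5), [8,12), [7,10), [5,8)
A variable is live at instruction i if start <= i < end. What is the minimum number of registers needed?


Live ranges:
  Var0: [5, 6)
  Var1: [4, 7)
  Var2: [3, 5)
  Var3: [8, 12)
  Var4: [7, 10)
  Var5: [5, 8)
Sweep-line events (position, delta, active):
  pos=3 start -> active=1
  pos=4 start -> active=2
  pos=5 end -> active=1
  pos=5 start -> active=2
  pos=5 start -> active=3
  pos=6 end -> active=2
  pos=7 end -> active=1
  pos=7 start -> active=2
  pos=8 end -> active=1
  pos=8 start -> active=2
  pos=10 end -> active=1
  pos=12 end -> active=0
Maximum simultaneous active: 3
Minimum registers needed: 3

3


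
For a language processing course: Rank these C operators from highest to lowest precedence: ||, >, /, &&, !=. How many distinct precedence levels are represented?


Looking up precedence for each operator:
  || -> precedence 1
  > -> precedence 4
  / -> precedence 6
  && -> precedence 2
  != -> precedence 3
Sorted highest to lowest: /, >, !=, &&, ||
Distinct precedence values: [6, 4, 3, 2, 1]
Number of distinct levels: 5

5


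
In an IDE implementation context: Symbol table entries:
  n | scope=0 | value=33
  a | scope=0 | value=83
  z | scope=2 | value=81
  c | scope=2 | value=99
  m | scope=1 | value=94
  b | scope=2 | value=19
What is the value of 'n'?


Searching symbol table for 'n':
  n | scope=0 | value=33 <- MATCH
  a | scope=0 | value=83
  z | scope=2 | value=81
  c | scope=2 | value=99
  m | scope=1 | value=94
  b | scope=2 | value=19
Found 'n' at scope 0 with value 33

33


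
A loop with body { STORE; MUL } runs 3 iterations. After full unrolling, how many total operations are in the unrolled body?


Loop body operations: STORE, MUL (2 ops per iteration)
Unrolling 3 iterations:
  Iteration 1: STORE, MUL (2 ops)
  Iteration 2: STORE, MUL (2 ops)
  Iteration 3: STORE, MUL (2 ops)
Total: 3 iterations * 2 ops/iter = 6 operations

6


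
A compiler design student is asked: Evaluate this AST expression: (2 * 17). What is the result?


Expression: (2 * 17)
Evaluating step by step:
  2 * 17 = 34
Result: 34

34


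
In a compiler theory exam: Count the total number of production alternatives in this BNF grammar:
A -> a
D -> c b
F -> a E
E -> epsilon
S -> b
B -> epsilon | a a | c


Counting alternatives per rule:
  A: 1 alternative(s)
  D: 1 alternative(s)
  F: 1 alternative(s)
  E: 1 alternative(s)
  S: 1 alternative(s)
  B: 3 alternative(s)
Sum: 1 + 1 + 1 + 1 + 1 + 3 = 8

8


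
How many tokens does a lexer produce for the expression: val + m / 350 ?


Scanning 'val + m / 350'
Token 1: 'val' -> identifier
Token 2: '+' -> operator
Token 3: 'm' -> identifier
Token 4: '/' -> operator
Token 5: '350' -> integer_literal
Total tokens: 5

5


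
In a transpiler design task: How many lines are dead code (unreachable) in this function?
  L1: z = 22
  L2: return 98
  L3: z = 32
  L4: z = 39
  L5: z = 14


Analyzing control flow:
  L1: reachable (before return)
  L2: reachable (return statement)
  L3: DEAD (after return at L2)
  L4: DEAD (after return at L2)
  L5: DEAD (after return at L2)
Return at L2, total lines = 5
Dead lines: L3 through L5
Count: 3

3


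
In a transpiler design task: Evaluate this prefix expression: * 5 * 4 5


Parsing prefix expression: * 5 * 4 5
Step 1: Innermost operation '* 4 5'
  4 * 5 = 20
Step 2: Outer operation '* 5 [20]'
  5 * 20 = 100

100


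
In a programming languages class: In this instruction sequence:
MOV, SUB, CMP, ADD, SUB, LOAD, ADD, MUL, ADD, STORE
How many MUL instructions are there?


Scanning instruction sequence for MUL:
  Position 1: MOV
  Position 2: SUB
  Position 3: CMP
  Position 4: ADD
  Position 5: SUB
  Position 6: LOAD
  Position 7: ADD
  Position 8: MUL <- MATCH
  Position 9: ADD
  Position 10: STORE
Matches at positions: [8]
Total MUL count: 1

1


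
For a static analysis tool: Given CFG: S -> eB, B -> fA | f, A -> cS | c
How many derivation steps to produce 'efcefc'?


Grammar: S -> eB, B -> fA | f, A -> cS | c
Deriving 'efcefc':
Step 1: S -> eB => eB
Step 2: B -> fA => efA
Step 3: A -> cS => efcS
Step 4: S -> eB => efceB
Step 5: B -> fA => efcefA
Step 6: A -> c => efcefc
Total derivation steps: 6

6


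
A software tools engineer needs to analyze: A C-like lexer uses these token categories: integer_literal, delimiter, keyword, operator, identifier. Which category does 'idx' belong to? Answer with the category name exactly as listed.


Token: 'idx'
Checking categories:
  identifier: YES
  integer_literal: no
  operator: no
  keyword: no
  delimiter: no
Category: identifier

identifier


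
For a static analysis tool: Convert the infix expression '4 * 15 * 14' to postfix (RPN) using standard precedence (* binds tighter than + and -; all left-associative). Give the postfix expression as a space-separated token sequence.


Applying the shunting-yard algorithm:
  Operand 4 -> output
  Push '*' onto operator stack -> op-stack: [*]
  Operand 15 -> output
  See '*' (prec 2); top '*' (prec 2) >= it -> pop '*' to output
  Push '*' onto operator stack -> op-stack: [*]
  Operand 14 -> output
  End of input: pop '*' to output
Postfix result: 4 15 * 14 *

4 15 * 14 *


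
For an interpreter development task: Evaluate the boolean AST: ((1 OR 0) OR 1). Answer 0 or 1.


Step 1: Evaluate inner node
  1 OR 0 = 1
Step 2: Evaluate root node
  1 OR 1 = 1

1


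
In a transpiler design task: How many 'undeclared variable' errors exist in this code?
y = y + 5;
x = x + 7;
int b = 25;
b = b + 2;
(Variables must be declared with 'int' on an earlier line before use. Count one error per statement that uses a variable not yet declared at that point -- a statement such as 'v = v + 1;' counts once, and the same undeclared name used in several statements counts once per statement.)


Scanning code line by line:
  Line 1: use 'y' -> ERROR (undeclared)
  Line 2: use 'x' -> ERROR (undeclared)
  Line 3: declare 'b' -> declared = ['b']
  Line 4: use 'b' -> OK (declared)
Total undeclared variable errors: 2

2


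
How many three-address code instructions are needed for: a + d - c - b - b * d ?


Expression: a + d - c - b - b * d
Generating three-address code (respecting * over +/- precedence):
  Instruction 1: t1 = b * d
  Instruction 2: t2 = a + d
  Instruction 3: t3 = t2 - c
  Instruction 4: t4 = t3 - b
  Instruction 5: t5 = t4 - t1
Total instructions: 5

5


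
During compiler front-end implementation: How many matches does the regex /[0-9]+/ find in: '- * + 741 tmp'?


Pattern: /[0-9]+/ (int literals)
Input: '- * + 741 tmp'
Scanning for matches:
  Match 1: '741'
Total matches: 1

1


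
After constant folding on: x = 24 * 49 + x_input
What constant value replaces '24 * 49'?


Identifying constant sub-expression:
  Original: x = 24 * 49 + x_input
  24 and 49 are both compile-time constants
  Evaluating: 24 * 49 = 1176
  After folding: x = 1176 + x_input

1176


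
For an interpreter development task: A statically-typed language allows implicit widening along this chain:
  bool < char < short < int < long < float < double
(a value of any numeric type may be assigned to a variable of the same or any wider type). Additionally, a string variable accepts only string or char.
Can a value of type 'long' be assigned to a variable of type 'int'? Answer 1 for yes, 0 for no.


Target variable type: int
Source value type: long
Numeric ranks: long=4, int=3
Widening allowed iff rank(source) <= rank(target): 4 <= 3? No
Result: 0

0


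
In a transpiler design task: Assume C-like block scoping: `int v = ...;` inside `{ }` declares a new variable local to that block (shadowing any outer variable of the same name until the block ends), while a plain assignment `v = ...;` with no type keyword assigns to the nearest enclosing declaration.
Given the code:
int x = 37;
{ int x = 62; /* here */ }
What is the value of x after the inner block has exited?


Analyzing scoping rules:
Outer scope: declares x = 37
Inner block: 'int x = 62;' declares a NEW x that shadows the outer one
When the block exits the inner x goes out of scope; the outer x was never modified -> 37
Result: 37

37


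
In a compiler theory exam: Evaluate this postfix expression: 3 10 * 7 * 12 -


Processing tokens left to right:
Push 3, Push 10
Pop 3 and 10, compute 3 * 10 = 30, push 30
Push 7
Pop 30 and 7, compute 30 * 7 = 210, push 210
Push 12
Pop 210 and 12, compute 210 - 12 = 198, push 198
Stack result: 198

198


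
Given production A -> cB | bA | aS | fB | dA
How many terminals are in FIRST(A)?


Production: A -> cB | bA | aS | fB | dA
Examining each alternative for leading terminals:
  A -> cB : first terminal = 'c'
  A -> bA : first terminal = 'b'
  A -> aS : first terminal = 'a'
  A -> fB : first terminal = 'f'
  A -> dA : first terminal = 'd'
FIRST(A) = {a, b, c, d, f}
Count: 5

5


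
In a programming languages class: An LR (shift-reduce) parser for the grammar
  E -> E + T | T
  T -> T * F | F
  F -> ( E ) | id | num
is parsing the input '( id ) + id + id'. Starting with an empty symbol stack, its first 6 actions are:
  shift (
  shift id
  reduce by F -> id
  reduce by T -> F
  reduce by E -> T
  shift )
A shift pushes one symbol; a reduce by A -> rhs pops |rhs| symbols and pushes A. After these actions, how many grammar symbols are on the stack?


Tracking the symbol stack through each action:
  Action 1: shift '(' : push -> stack = [(] (size 1)
  Action 2: shift 'id' : push -> stack = [(, id] (size 2)
  Action 3: reduce by F -> id : pop 1, push F -> stack = [(, F] (size 2)
  Action 4: reduce by T -> F : pop 1, push T -> stack = [(, T] (size 2)
  Action 5: reduce by E -> T : pop 1, push E -> stack = [(, E] (size 2)
  Action 6: shift ')' : push -> stack = [(, E, )] (size 3)
Final stack size: 3

3


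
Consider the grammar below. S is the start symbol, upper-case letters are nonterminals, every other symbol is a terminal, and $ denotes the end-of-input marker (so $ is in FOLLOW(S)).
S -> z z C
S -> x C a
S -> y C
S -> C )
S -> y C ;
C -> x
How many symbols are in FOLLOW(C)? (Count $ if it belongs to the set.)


S is the start symbol and does not occur in any rule body, so FOLLOW(S) = {$}.
Examining every occurrence of C in a rule body:
  S -> z z C : C is at the right end -> add FOLLOW(S) = {$}
  S -> x C a : C is followed by terminal 'a' -> add 'a'
  S -> y C : C is at the right end -> add FOLLOW(S) = {$} (already in the set)
  S -> C ) : C is followed by terminal ')' -> add ')'
  S -> y C ; : C is followed by terminal ';' -> add ';'
  C -> x : C does not occur in the body -> contributes nothing
FOLLOW(C) = {), ;, a, $}
Count: 4

4


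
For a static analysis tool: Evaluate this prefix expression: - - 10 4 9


Parsing prefix expression: - - 10 4 9
Step 1: Innermost operation '- 10 4'
  10 - 4 = 6
Step 2: Outer operation '- [6] 9'
  6 - 9 = -3

-3


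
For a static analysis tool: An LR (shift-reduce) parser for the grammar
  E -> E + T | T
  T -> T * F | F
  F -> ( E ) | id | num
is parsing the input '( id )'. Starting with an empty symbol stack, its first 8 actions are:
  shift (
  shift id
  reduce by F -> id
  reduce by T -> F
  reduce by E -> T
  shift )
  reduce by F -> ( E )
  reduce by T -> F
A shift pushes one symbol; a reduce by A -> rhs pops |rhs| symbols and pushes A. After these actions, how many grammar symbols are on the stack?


Tracking the symbol stack through each action:
  Action 1: shift '(' : push -> stack = [(] (size 1)
  Action 2: shift 'id' : push -> stack = [(, id] (size 2)
  Action 3: reduce by F -> id : pop 1, push F -> stack = [(, F] (size 2)
  Action 4: reduce by T -> F : pop 1, push T -> stack = [(, T] (size 2)
  Action 5: reduce by E -> T : pop 1, push E -> stack = [(, E] (size 2)
  Action 6: shift ')' : push -> stack = [(, E, )] (size 3)
  Action 7: reduce by F -> ( E ) : pop 3, push F -> stack = [F] (size 1)
  Action 8: reduce by T -> F : pop 1, push T -> stack = [T] (size 1)
Final stack size: 1

1


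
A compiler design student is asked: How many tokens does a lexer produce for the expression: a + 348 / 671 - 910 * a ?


Scanning 'a + 348 / 671 - 910 * a'
Token 1: 'a' -> identifier
Token 2: '+' -> operator
Token 3: '348' -> integer_literal
Token 4: '/' -> operator
Token 5: '671' -> integer_literal
Token 6: '-' -> operator
Token 7: '910' -> integer_literal
Token 8: '*' -> operator
Token 9: 'a' -> identifier
Total tokens: 9

9


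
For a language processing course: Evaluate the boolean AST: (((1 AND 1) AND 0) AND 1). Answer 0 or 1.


Step 1: Evaluate inner node
  1 AND 1 = 1
Step 2: Evaluate next node
  1 AND 0 = 0
Step 3: Evaluate root node
  0 AND 1 = 0

0


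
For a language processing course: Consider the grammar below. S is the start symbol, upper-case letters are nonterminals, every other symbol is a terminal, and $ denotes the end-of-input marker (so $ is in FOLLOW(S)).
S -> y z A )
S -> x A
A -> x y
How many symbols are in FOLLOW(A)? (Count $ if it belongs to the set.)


S is the start symbol and does not occur in any rule body, so FOLLOW(S) = {$}.
Examining every occurrence of A in a rule body:
  S -> y z A ) : A is followed by terminal ')' -> add ')'
  S -> x A : A is at the right end -> add FOLLOW(S) = {$}
  A -> x y : A does not occur in the body -> contributes nothing
FOLLOW(A) = {), $}
Count: 2

2


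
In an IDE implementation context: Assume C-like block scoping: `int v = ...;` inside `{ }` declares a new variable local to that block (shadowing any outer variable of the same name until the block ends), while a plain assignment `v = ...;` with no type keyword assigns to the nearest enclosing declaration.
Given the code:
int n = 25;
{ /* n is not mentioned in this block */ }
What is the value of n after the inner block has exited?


Analyzing scoping rules:
Outer scope: declares n = 25
Inner block: n is neither redeclared nor assigned -> unchanged
After the block -> 25
Result: 25

25


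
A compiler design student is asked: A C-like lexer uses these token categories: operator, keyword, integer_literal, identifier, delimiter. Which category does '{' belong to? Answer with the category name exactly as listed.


Token: '{'
Checking categories:
  identifier: no
  integer_literal: no
  operator: no
  keyword: no
  delimiter: YES
Category: delimiter

delimiter


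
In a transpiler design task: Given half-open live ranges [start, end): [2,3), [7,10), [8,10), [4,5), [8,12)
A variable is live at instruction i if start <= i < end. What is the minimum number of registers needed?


Live ranges:
  Var0: [2, 3)
  Var1: [7, 10)
  Var2: [8, 10)
  Var3: [4, 5)
  Var4: [8, 12)
Sweep-line events (position, delta, active):
  pos=2 start -> active=1
  pos=3 end -> active=0
  pos=4 start -> active=1
  pos=5 end -> active=0
  pos=7 start -> active=1
  pos=8 start -> active=2
  pos=8 start -> active=3
  pos=10 end -> active=2
  pos=10 end -> active=1
  pos=12 end -> active=0
Maximum simultaneous active: 3
Minimum registers needed: 3

3


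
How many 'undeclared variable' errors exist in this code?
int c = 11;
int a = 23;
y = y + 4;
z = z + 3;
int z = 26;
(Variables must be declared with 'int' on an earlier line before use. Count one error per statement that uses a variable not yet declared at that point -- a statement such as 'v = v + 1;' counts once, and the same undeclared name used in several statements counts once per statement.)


Scanning code line by line:
  Line 1: declare 'c' -> declared = ['c']
  Line 2: declare 'a' -> declared = ['a', 'c']
  Line 3: use 'y' -> ERROR (undeclared)
  Line 4: use 'z' -> ERROR (undeclared)
  Line 5: declare 'z' -> declared = ['a', 'c', 'z']
Total undeclared variable errors: 2

2


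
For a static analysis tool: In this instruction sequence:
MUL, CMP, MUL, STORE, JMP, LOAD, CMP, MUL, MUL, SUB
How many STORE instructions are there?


Scanning instruction sequence for STORE:
  Position 1: MUL
  Position 2: CMP
  Position 3: MUL
  Position 4: STORE <- MATCH
  Position 5: JMP
  Position 6: LOAD
  Position 7: CMP
  Position 8: MUL
  Position 9: MUL
  Position 10: SUB
Matches at positions: [4]
Total STORE count: 1

1


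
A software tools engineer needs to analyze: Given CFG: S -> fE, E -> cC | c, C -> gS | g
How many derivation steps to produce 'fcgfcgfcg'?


Grammar: S -> fE, E -> cC | c, C -> gS | g
Deriving 'fcgfcgfcg':
Step 1: S -> fE => fE
Step 2: E -> cC => fcC
Step 3: C -> gS => fcgS
Step 4: S -> fE => fcgfE
Step 5: E -> cC => fcgfcC
Step 6: C -> gS => fcgfcgS
Step 7: S -> fE => fcgfcgfE
Step 8: E -> cC => fcgfcgfcC
Step 9: C -> g => fcgfcgfcg
Total derivation steps: 9

9


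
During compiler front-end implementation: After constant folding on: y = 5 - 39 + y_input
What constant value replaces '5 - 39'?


Identifying constant sub-expression:
  Original: y = 5 - 39 + y_input
  5 and 39 are both compile-time constants
  Evaluating: 5 - 39 = -34
  After folding: y = -34 + y_input

-34


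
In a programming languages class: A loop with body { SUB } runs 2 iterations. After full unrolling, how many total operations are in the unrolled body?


Loop body operations: SUB (1 op per iteration)
Unrolling 2 iterations:
  Iteration 1: SUB (1 ops)
  Iteration 2: SUB (1 ops)
Total: 2 iterations * 1 ops/iter = 2 operations

2


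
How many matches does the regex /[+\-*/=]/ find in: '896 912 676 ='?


Pattern: /[+\-*/=]/ (operators)
Input: '896 912 676 ='
Scanning for matches:
  Match 1: '='
Total matches: 1

1


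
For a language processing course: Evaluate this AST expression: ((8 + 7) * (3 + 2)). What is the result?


Expression: ((8 + 7) * (3 + 2))
Evaluating step by step:
  8 + 7 = 15
  3 + 2 = 5
  15 * 5 = 75
Result: 75

75


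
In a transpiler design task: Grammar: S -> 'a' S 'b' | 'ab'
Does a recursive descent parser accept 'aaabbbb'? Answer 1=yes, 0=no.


Grammar accepts strings of the form a^n b^n (n >= 1)
Word: 'aaabbbb'
Counting: 3 a's and 4 b's
Check: 3 == 4? No
Mismatch: a-count != b-count
Rejected

0


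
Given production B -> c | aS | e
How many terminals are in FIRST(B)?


Production: B -> c | aS | e
Examining each alternative for leading terminals:
  B -> c : first terminal = 'c'
  B -> aS : first terminal = 'a'
  B -> e : first terminal = 'e'
FIRST(B) = {a, c, e}
Count: 3

3


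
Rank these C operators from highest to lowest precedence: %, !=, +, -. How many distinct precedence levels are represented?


Looking up precedence for each operator:
  % -> precedence 6
  != -> precedence 3
  + -> precedence 5
  - -> precedence 5
Sorted highest to lowest: %, +, -, !=
Distinct precedence values: [6, 5, 3]
Number of distinct levels: 3

3


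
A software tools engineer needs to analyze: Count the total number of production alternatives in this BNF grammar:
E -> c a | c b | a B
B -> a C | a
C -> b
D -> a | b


Counting alternatives per rule:
  E: 3 alternative(s)
  B: 2 alternative(s)
  C: 1 alternative(s)
  D: 2 alternative(s)
Sum: 3 + 2 + 1 + 2 = 8

8


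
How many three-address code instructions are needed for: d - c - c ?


Expression: d - c - c
Generating three-address code (respecting * over +/- precedence):
  Instruction 1: t1 = d - c
  Instruction 2: t2 = t1 - c
Total instructions: 2

2


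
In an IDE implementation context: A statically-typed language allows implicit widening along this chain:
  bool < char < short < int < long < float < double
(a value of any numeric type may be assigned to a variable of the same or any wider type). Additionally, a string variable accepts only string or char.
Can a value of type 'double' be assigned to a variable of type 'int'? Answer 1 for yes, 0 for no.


Target variable type: int
Source value type: double
Numeric ranks: double=6, int=3
Widening allowed iff rank(source) <= rank(target): 6 <= 3? No
Result: 0

0


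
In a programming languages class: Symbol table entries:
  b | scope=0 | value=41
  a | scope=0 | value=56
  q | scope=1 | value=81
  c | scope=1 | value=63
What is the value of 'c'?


Searching symbol table for 'c':
  b | scope=0 | value=41
  a | scope=0 | value=56
  q | scope=1 | value=81
  c | scope=1 | value=63 <- MATCH
Found 'c' at scope 1 with value 63

63


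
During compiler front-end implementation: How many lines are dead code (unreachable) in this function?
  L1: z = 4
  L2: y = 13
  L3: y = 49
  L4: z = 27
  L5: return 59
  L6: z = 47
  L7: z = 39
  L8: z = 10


Analyzing control flow:
  L1: reachable (before return)
  L2: reachable (before return)
  L3: reachable (before return)
  L4: reachable (before return)
  L5: reachable (return statement)
  L6: DEAD (after return at L5)
  L7: DEAD (after return at L5)
  L8: DEAD (after return at L5)
Return at L5, total lines = 8
Dead lines: L6 through L8
Count: 3

3


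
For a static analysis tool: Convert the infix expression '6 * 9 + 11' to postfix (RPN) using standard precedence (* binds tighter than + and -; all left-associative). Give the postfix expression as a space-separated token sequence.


Applying the shunting-yard algorithm:
  Operand 6 -> output
  Push '*' onto operator stack -> op-stack: [*]
  Operand 9 -> output
  See '+' (prec 1); top '*' (prec 2) >= it -> pop '*' to output
  Push '+' onto operator stack -> op-stack: [+]
  Operand 11 -> output
  End of input: pop '+' to output
Postfix result: 6 9 * 11 +

6 9 * 11 +


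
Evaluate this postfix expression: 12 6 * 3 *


Processing tokens left to right:
Push 12, Push 6
Pop 12 and 6, compute 12 * 6 = 72, push 72
Push 3
Pop 72 and 3, compute 72 * 3 = 216, push 216
Stack result: 216

216


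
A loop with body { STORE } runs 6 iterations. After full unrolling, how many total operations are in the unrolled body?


Loop body operations: STORE (1 op per iteration)
Unrolling 6 iterations:
  Iteration 1: STORE (1 ops)
  Iteration 2: STORE (1 ops)
  Iteration 3: STORE (1 ops)
  Iteration 4: STORE (1 ops)
  Iteration 5: STORE (1 ops)
  Iteration 6: STORE (1 ops)
Total: 6 iterations * 1 ops/iter = 6 operations

6


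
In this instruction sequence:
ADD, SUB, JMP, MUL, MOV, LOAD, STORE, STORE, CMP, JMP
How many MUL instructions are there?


Scanning instruction sequence for MUL:
  Position 1: ADD
  Position 2: SUB
  Position 3: JMP
  Position 4: MUL <- MATCH
  Position 5: MOV
  Position 6: LOAD
  Position 7: STORE
  Position 8: STORE
  Position 9: CMP
  Position 10: JMP
Matches at positions: [4]
Total MUL count: 1

1


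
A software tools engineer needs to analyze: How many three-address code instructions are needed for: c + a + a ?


Expression: c + a + a
Generating three-address code (respecting * over +/- precedence):
  Instruction 1: t1 = c + a
  Instruction 2: t2 = t1 + a
Total instructions: 2

2


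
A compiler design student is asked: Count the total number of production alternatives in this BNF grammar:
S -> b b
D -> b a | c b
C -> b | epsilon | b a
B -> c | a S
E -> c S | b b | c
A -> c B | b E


Counting alternatives per rule:
  S: 1 alternative(s)
  D: 2 alternative(s)
  C: 3 alternative(s)
  B: 2 alternative(s)
  E: 3 alternative(s)
  A: 2 alternative(s)
Sum: 1 + 2 + 3 + 2 + 3 + 2 = 13

13


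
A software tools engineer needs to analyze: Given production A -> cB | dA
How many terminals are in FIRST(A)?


Production: A -> cB | dA
Examining each alternative for leading terminals:
  A -> cB : first terminal = 'c'
  A -> dA : first terminal = 'd'
FIRST(A) = {c, d}
Count: 2

2


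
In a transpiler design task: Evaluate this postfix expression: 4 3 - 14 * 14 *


Processing tokens left to right:
Push 4, Push 3
Pop 4 and 3, compute 4 - 3 = 1, push 1
Push 14
Pop 1 and 14, compute 1 * 14 = 14, push 14
Push 14
Pop 14 and 14, compute 14 * 14 = 196, push 196
Stack result: 196

196


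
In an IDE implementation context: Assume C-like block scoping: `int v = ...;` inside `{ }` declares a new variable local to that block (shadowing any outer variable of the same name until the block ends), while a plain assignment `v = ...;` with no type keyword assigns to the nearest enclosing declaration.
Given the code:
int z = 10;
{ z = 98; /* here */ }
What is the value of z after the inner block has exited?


Analyzing scoping rules:
Outer scope: declares z = 10
Inner block: 'z = 98;' has no type keyword, so it is an assignment to the outer z (no shadowing)
The assignment changed the outer variable itself, so the new value persists after the block -> 98
Result: 98

98
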